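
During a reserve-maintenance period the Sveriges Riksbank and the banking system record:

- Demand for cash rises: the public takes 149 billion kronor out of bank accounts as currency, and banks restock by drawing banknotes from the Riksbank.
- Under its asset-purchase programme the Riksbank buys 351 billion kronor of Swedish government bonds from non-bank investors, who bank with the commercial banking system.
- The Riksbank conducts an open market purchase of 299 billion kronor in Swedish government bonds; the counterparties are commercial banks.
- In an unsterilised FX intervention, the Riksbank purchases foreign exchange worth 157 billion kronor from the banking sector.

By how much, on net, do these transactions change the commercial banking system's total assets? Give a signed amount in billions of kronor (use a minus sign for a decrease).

+202 billion

Currency withdrawal 149 billion kronor: bank balance sheets shrink → −149B.
Asset purchase (from non-banks) 351 billion kronor: bank balance sheets expand → +351B.
OMO purchase (from banks) 299 billion kronor: just an asset swap on bank balance sheets → 0.
FX purchase 157 billion kronor: just an asset swap on bank balance sheets → 0.
Net: −149 + 351 + 0 + 0 = +202 billion.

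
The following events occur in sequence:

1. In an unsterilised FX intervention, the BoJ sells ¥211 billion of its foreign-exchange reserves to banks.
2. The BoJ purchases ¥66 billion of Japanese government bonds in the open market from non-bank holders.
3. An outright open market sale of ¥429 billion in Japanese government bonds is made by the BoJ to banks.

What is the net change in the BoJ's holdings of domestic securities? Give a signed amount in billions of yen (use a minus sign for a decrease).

FX sale ¥211 billion: the BoJ's securities portfolio is untouched → 0.
Asset purchase (from non-banks) ¥66 billion: securities added to the BoJ's portfolio → +¥66B.
OMO sale (to banks) ¥429 billion: securities removed from the BoJ's portfolio → −¥429B.
Net: 0 + 66 − 429 = -¥363 billion.

-¥363 billion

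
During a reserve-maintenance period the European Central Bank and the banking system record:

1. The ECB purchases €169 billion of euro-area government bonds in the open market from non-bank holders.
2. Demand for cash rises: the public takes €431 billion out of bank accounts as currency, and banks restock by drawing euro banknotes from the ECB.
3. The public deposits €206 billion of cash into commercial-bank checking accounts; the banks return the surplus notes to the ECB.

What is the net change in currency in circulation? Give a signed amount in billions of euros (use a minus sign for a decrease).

+€225 billion

ECB balance sheet:
  Assets:      Securities +€169B
  Liabilities: Bank reserves −€56B, Currency in circulation +€225B
Commercial banking system:
  Assets:      Reserves at CB −€56B
  Liabilities: Checkable deposits −€56B
So the change in currency in circulation is +€225 billion.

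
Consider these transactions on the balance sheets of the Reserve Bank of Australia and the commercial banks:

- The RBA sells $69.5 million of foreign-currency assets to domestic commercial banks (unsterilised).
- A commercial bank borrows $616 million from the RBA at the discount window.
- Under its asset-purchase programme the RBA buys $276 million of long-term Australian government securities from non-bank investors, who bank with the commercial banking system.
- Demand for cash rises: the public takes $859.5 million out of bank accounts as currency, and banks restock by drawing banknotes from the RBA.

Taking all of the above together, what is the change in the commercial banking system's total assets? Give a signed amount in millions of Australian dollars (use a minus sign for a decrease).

FX sale $69.5 million: just an asset swap on bank balance sheets → 0.
Discount-window loan $616 million: bank balance sheets expand → +$616M.
Asset purchase (from non-banks) $276 million: bank balance sheets expand → +$276M.
Currency withdrawal $859.5 million: bank balance sheets shrink → −$859.5M.
Net: 0 + 616 + 276 − 859.5 = +$32.5 million.

+$32.5 million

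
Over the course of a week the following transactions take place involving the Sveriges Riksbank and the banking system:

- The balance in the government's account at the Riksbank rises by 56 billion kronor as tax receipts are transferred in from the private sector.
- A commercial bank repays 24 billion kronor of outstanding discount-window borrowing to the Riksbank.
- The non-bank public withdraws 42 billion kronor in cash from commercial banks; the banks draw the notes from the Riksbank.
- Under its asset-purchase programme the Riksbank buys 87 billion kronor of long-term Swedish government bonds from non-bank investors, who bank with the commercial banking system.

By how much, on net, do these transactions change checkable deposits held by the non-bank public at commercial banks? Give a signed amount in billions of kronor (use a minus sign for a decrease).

-11 billion

Government account inflow 56 billion kronor: non-bank counterparties' bank balances fall → −56B.
Discount-window repayment 24 billion kronor: the counterparty is a bank, so public deposits are unchanged → 0.
Currency withdrawal 42 billion kronor: non-bank counterparties' bank balances fall → −42B.
Asset purchase (from non-banks) 87 billion kronor: non-bank counterparties' bank balances rise → +87B.
Net: −56 + 0 − 42 + 87 = -11 billion.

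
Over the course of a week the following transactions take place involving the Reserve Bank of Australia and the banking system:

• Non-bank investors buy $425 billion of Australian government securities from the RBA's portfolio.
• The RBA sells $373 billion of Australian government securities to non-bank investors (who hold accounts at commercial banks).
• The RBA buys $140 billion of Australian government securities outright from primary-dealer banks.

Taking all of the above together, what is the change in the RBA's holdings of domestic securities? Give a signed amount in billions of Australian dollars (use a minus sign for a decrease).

-$658 billion

RBA balance sheet:
  Assets:      Securities −$658B
  Liabilities: Bank reserves −$658B
Commercial banking system:
  Assets:      Reserves at CB −$658B, Securities −$140B
  Liabilities: Checkable deposits −$798B
So the change in the RBA's holdings of domestic securities is -$658 billion.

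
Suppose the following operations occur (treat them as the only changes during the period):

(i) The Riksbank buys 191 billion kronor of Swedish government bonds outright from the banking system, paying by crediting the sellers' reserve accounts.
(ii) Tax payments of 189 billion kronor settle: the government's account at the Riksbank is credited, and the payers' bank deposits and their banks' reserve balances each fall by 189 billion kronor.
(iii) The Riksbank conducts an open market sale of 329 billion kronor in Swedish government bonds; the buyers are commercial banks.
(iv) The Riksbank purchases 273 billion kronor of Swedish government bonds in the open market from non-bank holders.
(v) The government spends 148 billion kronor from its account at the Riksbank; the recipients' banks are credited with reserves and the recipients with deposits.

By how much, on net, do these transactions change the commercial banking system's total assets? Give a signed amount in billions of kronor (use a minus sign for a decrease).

OMO purchase (from banks) 191 billion kronor: just an asset swap on bank balance sheets → 0.
Government account inflow 189 billion kronor: bank balance sheets shrink → −189B.
OMO sale (to banks) 329 billion kronor: just an asset swap on bank balance sheets → 0.
Asset purchase (from non-banks) 273 billion kronor: bank balance sheets expand → +273B.
Government spending 148 billion kronor: bank balance sheets expand → +148B.
Net: 0 − 189 + 0 + 273 + 148 = +232 billion.

+232 billion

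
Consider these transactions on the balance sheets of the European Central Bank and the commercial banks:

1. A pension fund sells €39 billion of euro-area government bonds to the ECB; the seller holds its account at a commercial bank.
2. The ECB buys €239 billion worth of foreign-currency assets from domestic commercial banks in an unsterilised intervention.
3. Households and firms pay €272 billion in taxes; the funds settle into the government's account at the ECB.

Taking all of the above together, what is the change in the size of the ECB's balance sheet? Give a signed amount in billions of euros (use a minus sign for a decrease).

ECB balance sheet:
  Assets:      Securities +€39B, Foreign assets +€239B
  Liabilities: Bank reserves +€6B, Government deposits +€272B
Commercial banking system:
  Assets:      Reserves at CB +€6B, Foreign assets −€239B
  Liabilities: Checkable deposits −€233B
Change in total ECB assets = +€278 billion.

+€278 billion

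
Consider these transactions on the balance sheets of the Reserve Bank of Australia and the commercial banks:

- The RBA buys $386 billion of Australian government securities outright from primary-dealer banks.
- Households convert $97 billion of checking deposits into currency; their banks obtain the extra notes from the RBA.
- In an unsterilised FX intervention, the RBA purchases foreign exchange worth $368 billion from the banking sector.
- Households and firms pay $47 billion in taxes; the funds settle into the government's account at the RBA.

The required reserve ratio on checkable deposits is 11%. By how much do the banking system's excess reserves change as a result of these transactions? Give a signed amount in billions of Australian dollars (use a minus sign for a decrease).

OMO purchase (from banks) $386 billion: reserves +$386B, deposits 0.
Currency withdrawal $97 billion: reserves −$97B, deposits −$97B.
FX purchase $368 billion: reserves +$368B, deposits 0.
Government account inflow $47 billion: reserves −$47B, deposits −$47B.
Totals: Δreserves = +$610B, Δdeposits = −$144B.
Δrequired reserves = 11% × −$144B = −$15.84B.
Δexcess reserves = Δreserves − Δrequired = +$610B − (−$15.84B) = +$625.84 billion.

+$625.84 billion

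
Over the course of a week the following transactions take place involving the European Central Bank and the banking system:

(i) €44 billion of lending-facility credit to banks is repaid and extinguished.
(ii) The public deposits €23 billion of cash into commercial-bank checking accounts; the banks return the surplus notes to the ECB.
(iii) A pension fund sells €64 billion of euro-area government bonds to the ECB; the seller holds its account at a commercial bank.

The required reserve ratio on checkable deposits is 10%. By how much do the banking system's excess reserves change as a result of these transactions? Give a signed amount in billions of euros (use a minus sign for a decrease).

Discount-window repayment €44 billion: reserves −€44B, deposits 0.
Currency deposit €23 billion: reserves +€23B, deposits +€23B.
Asset purchase (from non-banks) €64 billion: reserves +€64B, deposits +€64B.
Totals: Δreserves = +€43B, Δdeposits = +€87B.
Δrequired reserves = 10% × +€87B = +€8.7B.
Δexcess reserves = Δreserves − Δrequired = +€43B − (+€8.7B) = +€34.3 billion.

+€34.3 billion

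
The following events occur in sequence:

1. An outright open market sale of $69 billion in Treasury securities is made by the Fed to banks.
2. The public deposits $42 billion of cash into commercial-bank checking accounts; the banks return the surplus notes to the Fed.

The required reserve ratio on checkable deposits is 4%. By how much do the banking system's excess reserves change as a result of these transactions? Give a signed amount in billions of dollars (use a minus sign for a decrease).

OMO sale (to banks) $69 billion: reserves −$69B, deposits 0.
Currency deposit $42 billion: reserves +$42B, deposits +$42B.
Totals: Δreserves = −$27B, Δdeposits = +$42B.
Δrequired reserves = 4% × +$42B = +$1.68B.
Δexcess reserves = Δreserves − Δrequired = −$27B − (+$1.68B) = -$28.68 billion.

-$28.68 billion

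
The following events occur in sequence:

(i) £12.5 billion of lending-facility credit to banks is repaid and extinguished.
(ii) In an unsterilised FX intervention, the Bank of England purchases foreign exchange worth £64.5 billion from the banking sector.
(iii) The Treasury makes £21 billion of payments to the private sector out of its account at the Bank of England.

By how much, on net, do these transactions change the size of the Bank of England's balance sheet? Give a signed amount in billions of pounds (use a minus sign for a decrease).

+£52 billion

Bank of England balance sheet:
  Assets:      Loans to banks −£12.5B, Foreign assets +£64.5B
  Liabilities: Bank reserves +£73B, Government deposits −£21B
Commercial banking system:
  Assets:      Reserves at CB +£73B, Foreign assets −£64.5B
  Liabilities: Checkable deposits +£21B, Borrowings from CB −£12.5B
Change in total Bank of England assets = +£52 billion.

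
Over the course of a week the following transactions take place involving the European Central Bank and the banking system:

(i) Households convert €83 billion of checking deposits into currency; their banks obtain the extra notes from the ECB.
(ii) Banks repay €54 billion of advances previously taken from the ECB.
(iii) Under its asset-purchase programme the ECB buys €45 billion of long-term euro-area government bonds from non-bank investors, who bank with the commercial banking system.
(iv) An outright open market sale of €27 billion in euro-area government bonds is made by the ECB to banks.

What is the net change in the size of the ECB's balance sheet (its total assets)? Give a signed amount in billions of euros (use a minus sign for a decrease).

-€36 billion

ECB balance sheet:
  Assets:      Securities +€18B, Loans to banks −€54B
  Liabilities: Bank reserves −€119B, Currency in circulation +€83B
Change in total ECB assets = -€36 billion.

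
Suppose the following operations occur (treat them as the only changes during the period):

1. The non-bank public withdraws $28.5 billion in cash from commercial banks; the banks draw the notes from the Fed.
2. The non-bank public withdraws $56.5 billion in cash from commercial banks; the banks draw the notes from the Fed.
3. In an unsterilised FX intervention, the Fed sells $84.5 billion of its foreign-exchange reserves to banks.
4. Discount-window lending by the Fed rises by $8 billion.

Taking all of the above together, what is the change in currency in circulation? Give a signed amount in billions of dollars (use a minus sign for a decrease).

Fed balance sheet:
  Assets:      Loans to banks +$8B, Foreign assets −$84.5B
  Liabilities: Bank reserves −$161.5B, Currency in circulation +$85B
So the change in currency in circulation is +$85 billion.

+$85 billion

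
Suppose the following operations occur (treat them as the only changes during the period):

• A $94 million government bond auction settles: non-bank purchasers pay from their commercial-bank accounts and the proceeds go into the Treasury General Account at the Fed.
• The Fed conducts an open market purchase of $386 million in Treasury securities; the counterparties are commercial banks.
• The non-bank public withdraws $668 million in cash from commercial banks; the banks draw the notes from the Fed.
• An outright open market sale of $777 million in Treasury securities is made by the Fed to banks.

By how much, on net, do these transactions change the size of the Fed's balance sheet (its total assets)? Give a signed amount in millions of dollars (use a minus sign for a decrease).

Government account inflow $94 million: only the composition of liabilities changes → 0.
OMO purchase (from banks) $386 million: a Fed asset is acquired → +$386M.
Currency withdrawal $668 million: only the composition of liabilities changes → 0.
OMO sale (to banks) $777 million: a Fed asset is shed → −$777M.
Net: 0 + 386 + 0 − 777 = -$391 million.

-$391 million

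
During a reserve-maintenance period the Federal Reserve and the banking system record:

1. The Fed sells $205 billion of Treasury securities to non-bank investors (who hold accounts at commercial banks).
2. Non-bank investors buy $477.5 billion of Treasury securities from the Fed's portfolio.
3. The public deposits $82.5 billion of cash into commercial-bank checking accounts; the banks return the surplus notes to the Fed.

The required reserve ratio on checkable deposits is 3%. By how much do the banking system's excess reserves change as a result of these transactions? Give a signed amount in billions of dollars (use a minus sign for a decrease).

-$582 billion

Asset sale (to non-banks) $205 billion: reserves −$205B, deposits −$205B.
Asset sale (to non-banks) $477.5 billion: reserves −$477.5B, deposits −$477.5B.
Currency deposit $82.5 billion: reserves +$82.5B, deposits +$82.5B.
Totals: Δreserves = −$600B, Δdeposits = −$600B.
Δrequired reserves = 3% × −$600B = −$18B.
Δexcess reserves = Δreserves − Δrequired = −$600B − (−$18B) = -$582 billion.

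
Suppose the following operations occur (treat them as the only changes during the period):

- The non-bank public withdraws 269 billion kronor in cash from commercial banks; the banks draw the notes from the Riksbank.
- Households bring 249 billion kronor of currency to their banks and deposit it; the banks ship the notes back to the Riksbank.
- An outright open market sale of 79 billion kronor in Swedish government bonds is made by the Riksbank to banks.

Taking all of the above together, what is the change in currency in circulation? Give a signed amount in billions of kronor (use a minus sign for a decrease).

+20 billion

Riksbank balance sheet:
  Assets:      Securities −79B
  Liabilities: Bank reserves −99B, Currency in circulation +20B
Commercial banking system:
  Assets:      Reserves at CB −99B, Securities +79B
  Liabilities: Checkable deposits −20B
So the change in currency in circulation is +20 billion.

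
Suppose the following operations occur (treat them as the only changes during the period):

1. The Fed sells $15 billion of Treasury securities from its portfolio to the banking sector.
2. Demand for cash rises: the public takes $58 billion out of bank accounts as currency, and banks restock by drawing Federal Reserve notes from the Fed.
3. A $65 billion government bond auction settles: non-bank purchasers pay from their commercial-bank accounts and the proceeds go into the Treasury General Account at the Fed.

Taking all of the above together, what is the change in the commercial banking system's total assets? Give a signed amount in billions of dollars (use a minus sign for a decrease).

OMO sale (to banks) $15 billion: just an asset swap on bank balance sheets → 0.
Currency withdrawal $58 billion: bank balance sheets shrink → −$58B.
Government account inflow $65 billion: bank balance sheets shrink → −$65B.
Net: 0 − 58 − 65 = -$123 billion.

-$123 billion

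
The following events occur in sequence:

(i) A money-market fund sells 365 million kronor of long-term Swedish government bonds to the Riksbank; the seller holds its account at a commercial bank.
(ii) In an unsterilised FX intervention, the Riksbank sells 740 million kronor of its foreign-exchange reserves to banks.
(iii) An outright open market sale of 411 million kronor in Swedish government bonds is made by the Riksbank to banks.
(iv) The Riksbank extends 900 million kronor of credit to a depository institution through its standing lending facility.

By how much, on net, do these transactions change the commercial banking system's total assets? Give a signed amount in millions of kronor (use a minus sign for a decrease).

+1265 million

Riksbank balance sheet:
  Assets:      Securities −46M, Loans to banks +900M, Foreign assets −740M
  Liabilities: Bank reserves +114M
Commercial banking system:
  Assets:      Reserves at CB +114M, Securities +411M, Foreign assets +740M
  Liabilities: Checkable deposits +365M, Borrowings from CB +900M
Change in total bank assets = +1265 million.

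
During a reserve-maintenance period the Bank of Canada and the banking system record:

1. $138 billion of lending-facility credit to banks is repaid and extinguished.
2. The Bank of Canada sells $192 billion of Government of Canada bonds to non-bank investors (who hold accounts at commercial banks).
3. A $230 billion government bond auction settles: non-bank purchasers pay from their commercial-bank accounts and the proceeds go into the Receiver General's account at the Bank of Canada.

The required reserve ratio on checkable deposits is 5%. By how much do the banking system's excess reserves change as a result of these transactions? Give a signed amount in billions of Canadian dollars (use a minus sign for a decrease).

-$538.9 billion

Discount-window repayment $138 billion: reserves −$138B, deposits 0.
Asset sale (to non-banks) $192 billion: reserves −$192B, deposits −$192B.
Government account inflow $230 billion: reserves −$230B, deposits −$230B.
Totals: Δreserves = −$560B, Δdeposits = −$422B.
Δrequired reserves = 5% × −$422B = −$21.1B.
Δexcess reserves = Δreserves − Δrequired = −$560B − (−$21.1B) = -$538.9 billion.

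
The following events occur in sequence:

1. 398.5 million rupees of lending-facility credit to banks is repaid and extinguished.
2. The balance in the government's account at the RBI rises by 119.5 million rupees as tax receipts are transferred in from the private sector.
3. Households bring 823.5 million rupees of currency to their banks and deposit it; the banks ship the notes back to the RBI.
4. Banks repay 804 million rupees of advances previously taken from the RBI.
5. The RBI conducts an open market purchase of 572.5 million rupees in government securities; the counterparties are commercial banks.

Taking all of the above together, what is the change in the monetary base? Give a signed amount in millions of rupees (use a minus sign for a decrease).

-749.5 million

Discount-window repayment 398.5 million rupees: RBI balance sheet contracts → −398.5M.
Government account inflow 119.5 million rupees: reserves shift to a non-base liability → −119.5M.
Currency deposit 823.5 million rupees: just a shift between currency and reserves — both are base money → 0.
Discount-window repayment 804 million rupees: RBI balance sheet contracts → −804M.
OMO purchase (from banks) 572.5 million rupees: RBI balance sheet expands → +572.5M.
Net: −398.5 − 119.5 + 0 − 804 + 572.5 = -749.5 million.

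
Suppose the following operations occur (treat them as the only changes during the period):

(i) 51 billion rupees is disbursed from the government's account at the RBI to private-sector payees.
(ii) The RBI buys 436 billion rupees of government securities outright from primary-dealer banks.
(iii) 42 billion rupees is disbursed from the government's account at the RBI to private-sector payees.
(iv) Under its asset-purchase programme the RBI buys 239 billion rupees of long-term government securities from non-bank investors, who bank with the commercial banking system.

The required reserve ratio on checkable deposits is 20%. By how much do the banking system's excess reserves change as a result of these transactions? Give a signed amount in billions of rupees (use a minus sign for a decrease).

+701.6 billion

Government spending 51 billion rupees: reserves +51B, deposits +51B.
OMO purchase (from banks) 436 billion rupees: reserves +436B, deposits 0.
Government spending 42 billion rupees: reserves +42B, deposits +42B.
Asset purchase (from non-banks) 239 billion rupees: reserves +239B, deposits +239B.
Totals: Δreserves = +768B, Δdeposits = +332B.
Δrequired reserves = 20% × +332B = +66.4B.
Δexcess reserves = Δreserves − Δrequired = +768B − (+66.4B) = +701.6 billion.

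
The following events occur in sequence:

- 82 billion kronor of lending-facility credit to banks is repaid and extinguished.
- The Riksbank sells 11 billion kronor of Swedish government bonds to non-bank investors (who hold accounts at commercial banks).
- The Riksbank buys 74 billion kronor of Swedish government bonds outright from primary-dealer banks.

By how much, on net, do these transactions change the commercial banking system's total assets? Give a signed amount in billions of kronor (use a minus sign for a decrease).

-93 billion

Riksbank balance sheet:
  Assets:      Securities +63B, Loans to banks −82B
  Liabilities: Bank reserves −19B
Commercial banking system:
  Assets:      Reserves at CB −19B, Securities −74B
  Liabilities: Checkable deposits −11B, Borrowings from CB −82B
Change in total bank assets = -93 billion.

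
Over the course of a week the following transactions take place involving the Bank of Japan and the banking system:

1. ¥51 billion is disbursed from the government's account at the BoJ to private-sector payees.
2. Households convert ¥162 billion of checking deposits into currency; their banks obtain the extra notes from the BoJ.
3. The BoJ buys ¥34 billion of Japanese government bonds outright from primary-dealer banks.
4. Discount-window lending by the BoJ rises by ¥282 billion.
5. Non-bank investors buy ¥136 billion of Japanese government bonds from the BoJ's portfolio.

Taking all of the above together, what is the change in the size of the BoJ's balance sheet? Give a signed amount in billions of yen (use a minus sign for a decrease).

+¥180 billion

Government spending ¥51 billion: only the composition of liabilities changes → 0.
Currency withdrawal ¥162 billion: only the composition of liabilities changes → 0.
OMO purchase (from banks) ¥34 billion: a BoJ asset is acquired → +¥34B.
Discount-window loan ¥282 billion: a BoJ asset is acquired → +¥282B.
Asset sale (to non-banks) ¥136 billion: a BoJ asset is shed → −¥136B.
Net: 0 + 0 + 34 + 282 − 136 = +¥180 billion.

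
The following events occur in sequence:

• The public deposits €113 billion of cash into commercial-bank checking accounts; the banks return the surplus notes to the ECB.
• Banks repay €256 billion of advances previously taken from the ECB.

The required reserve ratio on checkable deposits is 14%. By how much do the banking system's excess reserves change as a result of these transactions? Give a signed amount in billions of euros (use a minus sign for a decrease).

Currency deposit €113 billion: reserves +€113B, deposits +€113B.
Discount-window repayment €256 billion: reserves −€256B, deposits 0.
Totals: Δreserves = −€143B, Δdeposits = +€113B.
Δrequired reserves = 14% × +€113B = +€15.82B.
Δexcess reserves = Δreserves − Δrequired = −€143B − (+€15.82B) = -€158.82 billion.

-€158.82 billion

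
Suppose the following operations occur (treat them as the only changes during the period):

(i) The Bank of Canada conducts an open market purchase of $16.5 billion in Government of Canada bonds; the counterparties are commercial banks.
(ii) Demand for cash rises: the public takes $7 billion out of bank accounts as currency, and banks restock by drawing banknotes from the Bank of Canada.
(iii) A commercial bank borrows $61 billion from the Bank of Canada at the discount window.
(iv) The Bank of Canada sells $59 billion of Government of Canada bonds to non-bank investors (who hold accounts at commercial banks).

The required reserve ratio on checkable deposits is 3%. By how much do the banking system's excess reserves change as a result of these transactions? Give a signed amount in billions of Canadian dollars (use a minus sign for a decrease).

OMO purchase (from banks) $16.5 billion: reserves +$16.5B, deposits 0.
Currency withdrawal $7 billion: reserves −$7B, deposits −$7B.
Discount-window loan $61 billion: reserves +$61B, deposits 0.
Asset sale (to non-banks) $59 billion: reserves −$59B, deposits −$59B.
Totals: Δreserves = +$11.5B, Δdeposits = −$66B.
Δrequired reserves = 3% × −$66B = −$1.98B.
Δexcess reserves = Δreserves − Δrequired = +$11.5B − (−$1.98B) = +$13.48 billion.

+$13.48 billion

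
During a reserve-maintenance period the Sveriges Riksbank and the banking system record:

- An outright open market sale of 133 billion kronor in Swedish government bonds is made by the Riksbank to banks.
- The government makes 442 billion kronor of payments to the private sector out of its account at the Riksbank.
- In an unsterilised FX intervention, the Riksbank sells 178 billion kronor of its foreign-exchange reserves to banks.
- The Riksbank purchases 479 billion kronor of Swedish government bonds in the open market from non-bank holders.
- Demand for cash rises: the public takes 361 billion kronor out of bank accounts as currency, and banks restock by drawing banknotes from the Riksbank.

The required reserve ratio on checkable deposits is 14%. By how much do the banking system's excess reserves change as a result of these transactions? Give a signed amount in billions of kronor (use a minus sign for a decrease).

+170.6 billion

OMO sale (to banks) 133 billion kronor: reserves −133B, deposits 0.
Government spending 442 billion kronor: reserves +442B, deposits +442B.
FX sale 178 billion kronor: reserves −178B, deposits 0.
Asset purchase (from non-banks) 479 billion kronor: reserves +479B, deposits +479B.
Currency withdrawal 361 billion kronor: reserves −361B, deposits −361B.
Totals: Δreserves = +249B, Δdeposits = +560B.
Δrequired reserves = 14% × +560B = +78.4B.
Δexcess reserves = Δreserves − Δrequired = +249B − (+78.4B) = +170.6 billion.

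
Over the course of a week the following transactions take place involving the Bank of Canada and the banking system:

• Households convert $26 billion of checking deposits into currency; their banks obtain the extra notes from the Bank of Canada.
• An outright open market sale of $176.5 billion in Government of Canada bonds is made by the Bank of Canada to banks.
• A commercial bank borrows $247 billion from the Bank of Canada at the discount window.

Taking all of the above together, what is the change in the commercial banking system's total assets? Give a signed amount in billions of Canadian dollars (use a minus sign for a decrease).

+$221 billion

Bank of Canada balance sheet:
  Assets:      Securities −$176.5B, Loans to banks +$247B
  Liabilities: Bank reserves +$44.5B, Currency in circulation +$26B
Commercial banking system:
  Assets:      Reserves at CB +$44.5B, Securities +$176.5B
  Liabilities: Checkable deposits −$26B, Borrowings from CB +$247B
Change in total bank assets = +$221 billion.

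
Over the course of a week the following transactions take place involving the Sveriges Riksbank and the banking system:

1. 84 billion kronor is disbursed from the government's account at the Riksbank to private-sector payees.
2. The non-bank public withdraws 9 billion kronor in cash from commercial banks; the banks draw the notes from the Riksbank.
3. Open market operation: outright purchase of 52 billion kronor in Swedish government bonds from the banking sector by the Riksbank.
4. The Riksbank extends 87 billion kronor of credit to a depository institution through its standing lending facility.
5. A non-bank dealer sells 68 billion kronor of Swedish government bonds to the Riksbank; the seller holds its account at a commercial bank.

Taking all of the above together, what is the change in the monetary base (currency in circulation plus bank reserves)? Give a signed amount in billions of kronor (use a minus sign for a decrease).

+291 billion

Riksbank balance sheet:
  Assets:      Securities +120B, Loans to banks +87B
  Liabilities: Bank reserves +282B, Currency in circulation +9B, Government deposits −84B
Commercial banking system:
  Assets:      Reserves at CB +282B, Securities −52B
  Liabilities: Checkable deposits +143B, Borrowings from CB +87B
Monetary base = currency + reserves: +9B + (+282B) = +291 billion.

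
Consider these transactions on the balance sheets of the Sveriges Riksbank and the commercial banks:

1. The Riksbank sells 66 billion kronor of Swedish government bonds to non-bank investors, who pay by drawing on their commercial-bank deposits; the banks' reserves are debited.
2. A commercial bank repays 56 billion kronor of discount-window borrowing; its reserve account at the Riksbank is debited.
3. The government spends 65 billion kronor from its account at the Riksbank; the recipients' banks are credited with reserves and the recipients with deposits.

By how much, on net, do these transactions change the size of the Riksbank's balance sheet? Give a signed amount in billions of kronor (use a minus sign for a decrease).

-122 billion

Riksbank balance sheet:
  Assets:      Securities −66B, Loans to banks −56B
  Liabilities: Bank reserves −57B, Government deposits −65B
Change in total Riksbank assets = -122 billion.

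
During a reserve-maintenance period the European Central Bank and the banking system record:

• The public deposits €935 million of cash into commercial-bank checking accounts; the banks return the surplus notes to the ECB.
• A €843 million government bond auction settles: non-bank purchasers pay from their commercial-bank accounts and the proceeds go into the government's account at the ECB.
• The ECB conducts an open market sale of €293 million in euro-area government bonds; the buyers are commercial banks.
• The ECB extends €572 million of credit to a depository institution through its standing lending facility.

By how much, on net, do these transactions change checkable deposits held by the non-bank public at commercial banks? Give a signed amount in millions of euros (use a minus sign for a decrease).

Currency deposit €935 million: non-bank counterparties' bank balances rise → +€935M.
Government account inflow €843 million: non-bank counterparties' bank balances fall → −€843M.
OMO sale (to banks) €293 million: the counterparty is a bank, so public deposits are unchanged → 0.
Discount-window loan €572 million: the counterparty is a bank, so public deposits are unchanged → 0.
Net: 935 − 843 + 0 + 0 = +€92 million.

+€92 million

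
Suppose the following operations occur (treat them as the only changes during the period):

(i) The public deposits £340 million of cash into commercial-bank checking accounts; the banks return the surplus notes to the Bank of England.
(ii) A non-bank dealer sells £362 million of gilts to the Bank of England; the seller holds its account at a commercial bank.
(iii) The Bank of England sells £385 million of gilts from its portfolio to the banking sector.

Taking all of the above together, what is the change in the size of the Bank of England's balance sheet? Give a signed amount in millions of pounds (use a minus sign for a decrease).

Bank of England balance sheet:
  Assets:      Securities −£23M
  Liabilities: Bank reserves +£317M, Currency in circulation −£340M
Commercial banking system:
  Assets:      Reserves at CB +£317M, Securities +£385M
  Liabilities: Checkable deposits +£702M
Change in total Bank of England assets = -£23 million.

-£23 million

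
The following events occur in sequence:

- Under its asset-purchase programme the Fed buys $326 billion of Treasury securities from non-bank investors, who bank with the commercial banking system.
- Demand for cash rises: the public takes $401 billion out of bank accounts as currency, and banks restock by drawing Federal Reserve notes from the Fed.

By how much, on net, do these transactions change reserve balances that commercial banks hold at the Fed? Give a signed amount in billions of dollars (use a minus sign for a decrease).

-$75 billion

Fed balance sheet:
  Assets:      Securities +$326B
  Liabilities: Bank reserves −$75B, Currency in circulation +$401B
Commercial banking system:
  Assets:      Reserves at CB −$75B
  Liabilities: Checkable deposits −$75B
So the change in reserve balances that commercial banks hold at the Fed is -$75 billion.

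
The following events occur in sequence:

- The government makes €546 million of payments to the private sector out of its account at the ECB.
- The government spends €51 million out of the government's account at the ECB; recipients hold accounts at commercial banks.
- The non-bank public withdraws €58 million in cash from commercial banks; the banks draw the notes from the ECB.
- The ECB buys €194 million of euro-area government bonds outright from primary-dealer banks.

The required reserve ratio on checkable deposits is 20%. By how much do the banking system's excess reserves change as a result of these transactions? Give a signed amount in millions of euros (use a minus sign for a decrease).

+€625.2 million

Government spending €546 million: reserves +€546M, deposits +€546M.
Government spending €51 million: reserves +€51M, deposits +€51M.
Currency withdrawal €58 million: reserves −€58M, deposits −€58M.
OMO purchase (from banks) €194 million: reserves +€194M, deposits 0.
Totals: Δreserves = +€733M, Δdeposits = +€539M.
Δrequired reserves = 20% × +€539M = +€107.8M.
Δexcess reserves = Δreserves − Δrequired = +€733M − (+€107.8M) = +€625.2 million.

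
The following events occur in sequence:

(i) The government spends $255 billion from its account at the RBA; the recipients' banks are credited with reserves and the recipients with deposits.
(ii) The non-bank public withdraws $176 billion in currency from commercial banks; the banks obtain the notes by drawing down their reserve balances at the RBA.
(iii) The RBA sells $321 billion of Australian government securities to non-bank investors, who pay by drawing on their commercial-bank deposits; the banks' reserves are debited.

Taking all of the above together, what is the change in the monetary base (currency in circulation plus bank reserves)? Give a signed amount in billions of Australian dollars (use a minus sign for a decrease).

-$66 billion

Government spending $255 billion: a non-base liability converts back to reserves → +$255B.
Currency withdrawal $176 billion: just a shift between currency and reserves — both are base money → 0.
Asset sale (to non-banks) $321 billion: RBA balance sheet contracts → −$321B.
Net: 255 + 0 − 321 = -$66 billion.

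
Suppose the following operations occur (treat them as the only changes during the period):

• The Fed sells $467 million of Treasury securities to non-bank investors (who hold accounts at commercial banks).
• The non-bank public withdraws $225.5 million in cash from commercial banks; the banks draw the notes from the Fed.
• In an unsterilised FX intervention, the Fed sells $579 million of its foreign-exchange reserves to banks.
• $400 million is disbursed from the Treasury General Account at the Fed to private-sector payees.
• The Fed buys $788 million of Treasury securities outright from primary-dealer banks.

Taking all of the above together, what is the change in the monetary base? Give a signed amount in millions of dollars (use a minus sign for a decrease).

Fed balance sheet:
  Assets:      Securities +$321M, Foreign assets −$579M
  Liabilities: Bank reserves −$83.5M, Currency in circulation +$225.5M, Government deposits −$400M
Commercial banking system:
  Assets:      Reserves at CB −$83.5M, Securities −$788M, Foreign assets +$579M
  Liabilities: Checkable deposits −$292.5M
Monetary base = currency + reserves: +$225.5M + (−$83.5M) = +$142 million.

+$142 million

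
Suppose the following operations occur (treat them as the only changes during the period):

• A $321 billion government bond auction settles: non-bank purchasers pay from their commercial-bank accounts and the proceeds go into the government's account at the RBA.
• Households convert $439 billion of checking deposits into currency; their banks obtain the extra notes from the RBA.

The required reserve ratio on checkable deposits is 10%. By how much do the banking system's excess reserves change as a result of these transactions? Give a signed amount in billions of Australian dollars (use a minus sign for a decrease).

-$684 billion

Government account inflow $321 billion: reserves −$321B, deposits −$321B.
Currency withdrawal $439 billion: reserves −$439B, deposits −$439B.
Totals: Δreserves = −$760B, Δdeposits = −$760B.
Δrequired reserves = 10% × −$760B = −$76B.
Δexcess reserves = Δreserves − Δrequired = −$760B − (−$76B) = -$684 billion.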